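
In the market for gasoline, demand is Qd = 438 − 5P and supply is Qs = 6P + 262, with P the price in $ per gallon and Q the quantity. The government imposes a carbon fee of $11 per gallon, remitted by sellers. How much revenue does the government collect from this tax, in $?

Before the tax: set 438 − 5P = 6P + 262 → P* = $16, Q* = 358.
With the tax collected from sellers, supply shifts: Qs = 6(P − 11) + 262.
New equilibrium: buyers pay $22, sellers receive $11, Q = 328. (Wedge: Pb − Ps = 11.)
Revenue = t · Q = 11 · 328 = $3608.

Tax revenue = $3608.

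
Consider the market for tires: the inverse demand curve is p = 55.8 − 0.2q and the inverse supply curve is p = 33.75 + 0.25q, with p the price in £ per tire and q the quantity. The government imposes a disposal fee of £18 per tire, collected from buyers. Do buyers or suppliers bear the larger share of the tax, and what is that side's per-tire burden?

Suppliers bear the larger share: £10 per tire.

Inverting to q(p) form: qd = 279 − 5p; qs = 4p − 135.
Without the tax, 279 − 5p = 4p − 135 gives 9p = 414, so p* = £46 and q* = 49.
With the tax collected from buyers, demand (in seller-price terms) shifts: qd = 279 − 5(p + 18).
New equilibrium: buyers pay £54, suppliers receive £36, q = 9. (Wedge: pb − ps = 18.)
Per-tire burden: buyers £8, suppliers £10.
Suppliers take the larger share because supply is less price-elastic here (demand slope 5 vs supply slope 4).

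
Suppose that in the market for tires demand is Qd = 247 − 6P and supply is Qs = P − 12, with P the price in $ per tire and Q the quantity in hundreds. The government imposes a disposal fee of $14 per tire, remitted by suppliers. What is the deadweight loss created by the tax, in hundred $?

Deadweight loss = $84 hundred.

Before the tax: set 247 − 6P = P − 12 → P* = $37, Q* = 25.
With the tax collected from suppliers, supply shifts: Qs = (P − 14) − 12.
Solving gives Q = 13 with consumers paying $39 and suppliers receiving $25 (the $14 wedge).
Quantity falls by |ΔQ| = |25 − 13| = 12.
DWL = ½ · t · |ΔQ| = ½ · 14 · 12 = $84.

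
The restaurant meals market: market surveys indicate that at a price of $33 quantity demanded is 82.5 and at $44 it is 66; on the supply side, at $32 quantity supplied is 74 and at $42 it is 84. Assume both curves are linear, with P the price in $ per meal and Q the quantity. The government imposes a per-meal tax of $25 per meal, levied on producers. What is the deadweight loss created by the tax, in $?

Deadweight loss = $187.5.

Demand slope: (66 − 82.5)/(44 − 33) = -1.5, so Qd = 132 − 1.5P.
Supply slope: (84 − 74)/(42 − 32) = 1, so Qs = P + 42.
Before the tax: set 132 − 1.5P = P + 42 → P* = $36, Q* = 78.
With the tax collected from producers, supply shifts: Qs = (P − 25) + 42.
Solving gives Q = 63 with buyers paying $46 and producers receiving $21 (the $25 wedge).
Quantity falls by |ΔQ| = |78 − 63| = 15.
DWL = ½ · t · |ΔQ| = ½ · 25 · 15 = $187.5.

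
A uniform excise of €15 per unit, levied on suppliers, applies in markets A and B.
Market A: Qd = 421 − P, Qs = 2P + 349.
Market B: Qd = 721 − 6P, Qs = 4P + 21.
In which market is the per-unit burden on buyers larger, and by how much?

Market A, by €4.

Market A: pre-tax P* = €24, Q* = 397; post-tax Q = 387; per-unit burden on buyers = €10.
Market B: pre-tax P* = €70, Q* = 301; post-tax Q = 265; per-unit burden on buyers = €6.
Difference: €10 vs €6 → market A is larger by €4.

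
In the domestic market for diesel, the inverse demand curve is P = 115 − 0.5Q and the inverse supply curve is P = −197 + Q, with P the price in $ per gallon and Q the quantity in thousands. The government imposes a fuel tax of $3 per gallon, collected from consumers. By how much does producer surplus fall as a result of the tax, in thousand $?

Producer surplus falls by $414 thousand.

Inverting to Q(P) form: Qd = 230 − 2P; Qs = P + 197.
Before the tax: set 230 − 2P = P + 197 → P* = $11, Q* = 208.
With the tax collected from consumers, demand (in seller-price terms) shifts: Qd = 230 − 2(P + 3).
New equilibrium: consumers pay $12, producers receive $9, Q = 206. (Wedge: Pb − Ps = 3.)
ΔPS is the trapezoid between Q = 206 and Q = 208 of height $2: ½ · (208 + 206) · 2 = $414.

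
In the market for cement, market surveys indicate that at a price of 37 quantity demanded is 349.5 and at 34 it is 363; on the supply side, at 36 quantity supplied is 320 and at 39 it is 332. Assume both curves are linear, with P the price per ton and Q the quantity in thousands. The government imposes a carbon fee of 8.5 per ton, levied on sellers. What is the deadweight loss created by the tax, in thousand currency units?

Deadweight loss = 76.5 thousand.

Demand slope: (363 − 349.5)/(34 − 37) = -4.5, so Qd = 516 − 4.5P.
Supply slope: (332 − 320)/(39 − 36) = 4, so Qs = 4P + 176.
Before the tax: set 516 − 4.5P = 4P + 176 → P* = 40, Q* = 336.
With the tax collected from sellers, supply shifts: Qs = 4(P − 8.5) + 176.
New equilibrium: consumers pay 44, sellers receive 35.5, Q = 318. (Wedge: Pb − Ps = 8.5.)
Quantity falls by |ΔQ| = |336 − 318| = 18.
DWL = ½ · t · |ΔQ| = ½ · 8.5 · 18 = 76.5.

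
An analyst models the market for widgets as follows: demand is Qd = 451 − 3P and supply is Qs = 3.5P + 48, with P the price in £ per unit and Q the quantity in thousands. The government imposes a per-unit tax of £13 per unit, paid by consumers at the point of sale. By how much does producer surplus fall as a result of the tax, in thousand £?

Without the tax, 451 − 3P = 3.5P + 48 gives 6.5P = 403, so P* = £62 and Q* = 265.
With the tax collected from consumers, demand (in seller-price terms) shifts: Qd = 451 − 3(P + 13).
Solving gives Q = 244 with consumers paying £69 and sellers receiving £56 (the £13 wedge).
ΔPS is the trapezoid between Q = 244 and Q = 265 of height £6: ½ · (265 + 244) · 6 = £1527.

Producer surplus falls by £1527 thousand.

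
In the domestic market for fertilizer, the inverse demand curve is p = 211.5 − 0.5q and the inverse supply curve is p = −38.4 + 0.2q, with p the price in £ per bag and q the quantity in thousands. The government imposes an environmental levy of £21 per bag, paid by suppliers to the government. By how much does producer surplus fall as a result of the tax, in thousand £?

Producer surplus falls by £2052 thousand.

Inverting to q(p) form: qd = 423 − 2p; qs = 5p + 192.
Before the tax: set 423 − 2p = 5p + 192 → p* = £33, q* = 357.
With the tax collected from suppliers, supply shifts: qs = 5(p − 21) + 192.
New equilibrium: consumers pay £48, suppliers receive £27, q = 327. (Wedge: pb − ps = 21.)
ΔPS is the trapezoid between Q = 327 and Q = 357 of height £6: ½ · (357 + 327) · 6 = £2052.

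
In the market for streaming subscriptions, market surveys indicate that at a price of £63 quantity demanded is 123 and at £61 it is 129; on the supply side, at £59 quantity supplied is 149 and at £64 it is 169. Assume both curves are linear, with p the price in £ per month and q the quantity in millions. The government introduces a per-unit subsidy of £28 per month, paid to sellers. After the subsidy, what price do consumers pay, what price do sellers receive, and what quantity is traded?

Consumers pay £41; sellers receive £69; quantity = 189.

Demand slope: (129 − 123)/(61 − 63) = -3, so qd = 312 − 3p.
Supply slope: (169 − 149)/(64 − 59) = 4, so qs = 4p − 87.
Before the subsidy: set 312 − 3p = 4p − 87 → p* = £57, q* = 141.
With a per-unit subsidy paid to sellers, each receives p + 28 per unit sold, so supply becomes qs = 4(p + 28) − 87.
Solving gives q = 189 with consumers paying £41 and sellers receiving £69 (the £28 wedge).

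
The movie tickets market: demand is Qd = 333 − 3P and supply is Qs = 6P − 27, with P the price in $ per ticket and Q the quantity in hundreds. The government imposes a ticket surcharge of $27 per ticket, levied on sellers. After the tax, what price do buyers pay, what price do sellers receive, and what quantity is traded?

Buyers pay $58; sellers receive $31; quantity = 159.

Without the tax, 333 − 3P = 6P − 27 gives 9P = 360, so P* = $40 and Q* = 213.
With the tax collected from sellers, supply shifts: Qs = 6(P − 27) − 27.
New equilibrium: buyers pay $58, sellers receive $31, Q = 159. (Wedge: Pb − Ps = 27.)
The less price-elastic side of the market bears the larger share of a per-unit tax.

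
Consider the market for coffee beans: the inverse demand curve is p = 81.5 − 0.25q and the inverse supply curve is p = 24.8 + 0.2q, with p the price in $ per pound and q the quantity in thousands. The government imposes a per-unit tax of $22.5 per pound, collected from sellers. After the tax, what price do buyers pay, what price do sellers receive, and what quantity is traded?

Rewrite in direct form: qd = 326 − 4p and qs = 5p − 124.
Without the tax, 326 − 4p = 5p − 124 gives 9p = 450, so p* = $50 and q* = 126.
With the tax collected from sellers, supply shifts: qs = 5(p − 22.5) − 124.
Solving gives q = 76 with buyers paying $62.5 and sellers receiving $40 (the $22.5 wedge).

Buyers pay $62.5; sellers receive $40; quantity = 76.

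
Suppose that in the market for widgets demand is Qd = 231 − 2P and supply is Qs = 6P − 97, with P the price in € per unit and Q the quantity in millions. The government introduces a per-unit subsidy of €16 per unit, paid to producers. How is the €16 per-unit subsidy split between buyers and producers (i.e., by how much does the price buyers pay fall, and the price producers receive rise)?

Buyers gain €12 per unit; producers gain €4 per unit.

Without the subsidy, 231 − 2P = 6P − 97 gives 8P = 328, so P* = €41 and Q* = 149.
With a per-unit subsidy paid to producers, each receives P + 16 per unit sold, so supply becomes Qs = 6(P + 16) − 97.
New equilibrium: buyers pay €29, producers receive €45, Q = 173. (Wedge: Pb − Ps = −16.)
Gain to buyers: €12; to producers: €4. (They sum to €16.)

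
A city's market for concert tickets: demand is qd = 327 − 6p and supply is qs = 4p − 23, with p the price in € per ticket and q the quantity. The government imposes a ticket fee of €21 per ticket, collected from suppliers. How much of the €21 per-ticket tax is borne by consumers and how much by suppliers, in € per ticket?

Without the tax, 327 − 6p = 4p − 23 gives 10p = 350, so p* = €35 and q* = 117.
With the tax collected from suppliers, supply shifts: qs = 4(p − 21) − 23.
New equilibrium: consumers pay €43.4, suppliers receive €22.4, q = 66.6. (Wedge: pb − ps = 21.)
Burden on consumers: €8.4; on suppliers: €12.6. (They sum to €21.)
The less price-elastic side of the market bears the larger share of a per-unit tax.

Consumers bear €8.4 per ticket; suppliers bear €12.6 per ticket.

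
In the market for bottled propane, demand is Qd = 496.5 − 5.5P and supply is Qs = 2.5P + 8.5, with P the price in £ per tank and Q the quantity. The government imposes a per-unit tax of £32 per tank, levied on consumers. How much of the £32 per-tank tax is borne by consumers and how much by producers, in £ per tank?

Consumers bear £10 per tank; producers bear £22 per tank.

Without the tax, 496.5 − 5.5P = 2.5P + 8.5 gives 8P = 488, so P* = £61 and Q* = 161.
With the tax collected from consumers, demand (in seller-price terms) shifts: Qd = 496.5 − 5.5(P + 32).
New equilibrium: consumers pay £71, producers receive £39, Q = 106. (Wedge: Pb − Ps = 32.)
Burden on consumers: £10; on producers: £22. (They sum to £32.)
The less price-elastic side of the market bears the larger share of a per-unit tax.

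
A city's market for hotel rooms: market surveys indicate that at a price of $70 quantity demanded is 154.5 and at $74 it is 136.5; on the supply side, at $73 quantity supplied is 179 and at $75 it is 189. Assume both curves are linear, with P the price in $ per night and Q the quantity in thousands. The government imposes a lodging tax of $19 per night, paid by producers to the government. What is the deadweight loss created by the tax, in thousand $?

Demand slope: (136.5 − 154.5)/(74 − 70) = -4.5, so Qd = 469.5 − 4.5P.
Supply slope: (189 − 179)/(75 − 73) = 5, so Qs = 5P − 186.
Without the tax, 469.5 − 4.5P = 5P − 186 gives 9.5P = 655.5, so P* = $69 and Q* = 159.
With the tax collected from producers, supply shifts: Qs = 5(P − 19) − 186.
New equilibrium: consumers pay $79, producers receive $60, Q = 114. (Wedge: Pb − Ps = 19.)
Quantity falls by |ΔQ| = |159 − 114| = 45.
DWL = ½ · t · |ΔQ| = ½ · 19 · 45 = $427.5.

Deadweight loss = $427.5 thousand.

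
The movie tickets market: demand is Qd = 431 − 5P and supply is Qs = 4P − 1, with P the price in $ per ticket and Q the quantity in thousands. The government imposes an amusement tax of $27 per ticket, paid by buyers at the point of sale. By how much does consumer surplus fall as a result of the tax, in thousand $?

Before the tax: set 431 − 5P = 4P − 1 → P* = $48, Q* = 191.
With the tax collected from buyers, demand (in seller-price terms) shifts: Qd = 431 − 5(P + 27).
Solving gives Q = 131 with buyers paying $60 and producers receiving $33 (the $27 wedge).
ΔCS is the trapezoid between Q = 131 and Q = 191 of height $12: ½ · (191 + 131) · 12 = $1932.

Consumer surplus falls by $1932 thousand.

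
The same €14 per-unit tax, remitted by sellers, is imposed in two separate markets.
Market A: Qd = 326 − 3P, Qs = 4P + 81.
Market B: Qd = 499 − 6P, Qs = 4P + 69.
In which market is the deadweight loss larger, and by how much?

Market B, by €67.2.

Market A: pre-tax P* = €35, Q* = 221; post-tax Q = 197; deadweight loss = €168.
Market B: pre-tax P* = €43, Q* = 241; post-tax Q = 207.4; deadweight loss = €235.2.
Difference: €168 vs €235.2 → market B is larger by €67.2.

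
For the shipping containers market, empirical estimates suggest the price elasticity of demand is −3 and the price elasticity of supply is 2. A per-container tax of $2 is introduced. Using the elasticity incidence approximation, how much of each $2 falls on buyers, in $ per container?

Incidence ratio: buyers' share ≈ εs / (εs + |εd|) = 2 / (2 + 3) = 0.4.
So buyers bear ≈ 0.4 × $2 = $0.8; sellers bear $1.2.

Buyers bear ≈ $0.8 per container.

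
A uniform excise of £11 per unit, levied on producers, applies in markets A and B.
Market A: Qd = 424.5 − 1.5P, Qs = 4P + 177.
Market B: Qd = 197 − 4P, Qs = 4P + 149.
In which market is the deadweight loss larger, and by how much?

Market A: pre-tax P* = £45, Q* = 357; post-tax Q = 345; deadweight loss = £66.
Market B: pre-tax P* = £6, Q* = 173; post-tax Q = 151; deadweight loss = £121.
Difference: £66 vs £121 → market B is larger by £55.

Market B, by £55.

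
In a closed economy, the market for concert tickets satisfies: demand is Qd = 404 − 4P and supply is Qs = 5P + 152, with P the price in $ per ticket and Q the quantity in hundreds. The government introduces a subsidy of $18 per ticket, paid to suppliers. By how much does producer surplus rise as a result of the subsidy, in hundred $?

Without the subsidy, 404 − 4P = 5P + 152 gives 9P = 252, so P* = $28 and Q* = 292.
With a per-unit subsidy paid to suppliers, each receives P + 18 per unit sold, so supply becomes Qs = 5(P + 18) + 152.
Solving gives Q = 332 with consumers paying $18 and suppliers receiving $36 (the $18 wedge).
ΔPS is the trapezoid between Q = 332 and Q = 292 of height $8: ½ · (292 + 332) · 8 = $2496.

Producer surplus rises by $2496 hundred.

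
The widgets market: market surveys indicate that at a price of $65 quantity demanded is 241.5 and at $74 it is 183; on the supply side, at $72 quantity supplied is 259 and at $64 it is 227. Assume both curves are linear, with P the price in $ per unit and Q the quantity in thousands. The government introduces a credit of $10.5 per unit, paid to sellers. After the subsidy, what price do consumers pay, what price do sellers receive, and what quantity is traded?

Demand slope: (183 − 241.5)/(74 − 65) = -6.5, so Qd = 664 − 6.5P.
Supply slope: (227 − 259)/(64 − 72) = 4, so Qs = 4P − 29.
Without the subsidy, 664 − 6.5P = 4P − 29 gives 10.5P = 693, so P* = $66 and Q* = 235.
With a per-unit subsidy paid to sellers, each receives P + 10.5 per unit sold, so supply becomes Qs = 4(P + 10.5) − 29.
Solving gives Q = 261 with consumers paying $62 and sellers receiving $72.5 (the $10.5 wedge).

Consumers pay $62; sellers receive $72.5; quantity = 261.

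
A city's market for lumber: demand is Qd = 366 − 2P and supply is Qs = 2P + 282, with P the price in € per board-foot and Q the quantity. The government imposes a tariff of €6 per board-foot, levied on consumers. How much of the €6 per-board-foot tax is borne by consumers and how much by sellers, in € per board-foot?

Without the tax, 366 − 2P = 2P + 282 gives 4P = 84, so P* = €21 and Q* = 324.
With the tax collected from consumers, demand (in seller-price terms) shifts: Qd = 366 − 2(P + 6).
Solving gives Q = 318 with consumers paying €24 and sellers receiving €18 (the €6 wedge).
Burden on consumers: €3; on sellers: €3. (They sum to €6.)

Consumers bear €3 per board-foot; sellers bear €3 per board-foot.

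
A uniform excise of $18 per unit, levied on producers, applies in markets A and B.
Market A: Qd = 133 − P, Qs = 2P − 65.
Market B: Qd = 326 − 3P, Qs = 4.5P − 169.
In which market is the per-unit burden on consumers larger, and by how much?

Market A, by $1.2.

Market A: pre-tax P* = $66, Q* = 67; post-tax Q = 55; per-unit burden on consumers = $12.
Market B: pre-tax P* = $66, Q* = 128; post-tax Q = 95.6; per-unit burden on consumers = $10.8.
Difference: $12 vs $10.8 → market A is larger by $1.2.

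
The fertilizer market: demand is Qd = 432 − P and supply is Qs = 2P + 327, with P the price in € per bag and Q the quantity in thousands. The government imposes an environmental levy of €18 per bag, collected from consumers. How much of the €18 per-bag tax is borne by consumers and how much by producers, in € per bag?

Consumers bear €12 per bag; producers bear €6 per bag.

Before the tax: set 432 − P = 2P + 327 → P* = €35, Q* = 397.
With the tax collected from consumers, demand (in seller-price terms) shifts: Qd = 432 − (P + 18).
New equilibrium: consumers pay €47, producers receive €29, Q = 385. (Wedge: Pb − Ps = 18.)
Burden on consumers: €12; on producers: €6. (They sum to €18.)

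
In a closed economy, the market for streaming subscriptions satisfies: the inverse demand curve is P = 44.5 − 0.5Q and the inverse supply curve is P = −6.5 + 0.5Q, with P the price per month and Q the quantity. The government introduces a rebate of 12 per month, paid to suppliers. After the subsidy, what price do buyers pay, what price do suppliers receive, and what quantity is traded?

Buyers pay 13; suppliers receive 25; quantity = 63.

Inverting to Q(P) form: Qd = 89 − 2P; Qs = 2P + 13.
Without the subsidy, 89 − 2P = 2P + 13 gives 4P = 76, so P* = 19 and Q* = 51.
With a per-unit subsidy paid to suppliers, each receives P + 12 per unit sold, so supply becomes Qs = 2(P + 12) + 13.
New equilibrium: buyers pay 13, suppliers receive 25, Q = 63. (Wedge: Pb − Ps = −12.)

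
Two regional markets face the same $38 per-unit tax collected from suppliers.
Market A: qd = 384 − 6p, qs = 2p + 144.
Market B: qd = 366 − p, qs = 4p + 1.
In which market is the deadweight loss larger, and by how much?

Market A, by $505.4.

Market A: pre-tax p* = $30, q* = 204; post-tax q = 147; deadweight loss = $1083.
Market B: pre-tax p* = $73, q* = 293; post-tax q = 262.6; deadweight loss = $577.6.
Difference: $1083 vs $577.6 → market A is larger by $505.4.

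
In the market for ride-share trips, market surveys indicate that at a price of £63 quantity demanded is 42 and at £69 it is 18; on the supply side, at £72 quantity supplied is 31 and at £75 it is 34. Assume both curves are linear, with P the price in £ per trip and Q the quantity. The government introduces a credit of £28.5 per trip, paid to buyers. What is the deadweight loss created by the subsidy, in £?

Deadweight loss = £324.9.

Demand slope: (18 − 42)/(69 − 63) = -4, so Qd = 294 − 4P.
Supply slope: (34 − 31)/(75 − 72) = 1, so Qs = P − 41.
Without the subsidy, 294 − 4P = P − 41 gives 5P = 335, so P* = £67 and Q* = 26.
With a per-unit subsidy paid to buyers, each effectively pays P − 28.5, so demand becomes Qd = 294 − 4(P − 28.5).
Solving gives Q = 48.8 with buyers paying £61.3 and suppliers receiving £89.8 (the £28.5 wedge).
Quantity rises by |ΔQ| = |26 − 48.8| = 22.8.
DWL = ½ · t · |ΔQ| = ½ · 28.5 · 22.8 = £324.9.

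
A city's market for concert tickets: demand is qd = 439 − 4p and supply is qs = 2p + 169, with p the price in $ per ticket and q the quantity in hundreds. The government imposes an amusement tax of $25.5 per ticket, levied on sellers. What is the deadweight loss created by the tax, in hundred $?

Deadweight loss = $433.5 hundred.

Before the tax: set 439 − 4p = 2p + 169 → p* = $45, q* = 259.
With the tax collected from sellers, supply shifts: qs = 2(p − 25.5) + 169.
Solving gives q = 225 with buyers paying $53.5 and sellers receiving $28 (the $25.5 wedge).
Quantity falls by |ΔQ| = |259 − 225| = 34.
DWL = ½ · t · |ΔQ| = ½ · 25.5 · 34 = $433.5.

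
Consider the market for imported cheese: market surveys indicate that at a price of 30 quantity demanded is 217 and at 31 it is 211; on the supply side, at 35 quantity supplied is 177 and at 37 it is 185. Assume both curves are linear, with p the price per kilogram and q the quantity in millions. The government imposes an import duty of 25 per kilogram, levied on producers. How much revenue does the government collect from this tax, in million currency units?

Demand slope: (211 − 217)/(31 − 30) = -6, so qd = 397 − 6p.
Supply slope: (185 − 177)/(37 − 35) = 4, so qs = 4p + 37.
Before the tax: set 397 − 6p = 4p + 37 → p* = 36, q* = 181.
With the tax collected from producers, supply shifts: qs = 4(p − 25) + 37.
Solving gives q = 121 with consumers paying 46 and producers receiving 21 (the 25 wedge).
Revenue = t · Q = 25 · 121 = 3025.

Tax revenue = 3025 million.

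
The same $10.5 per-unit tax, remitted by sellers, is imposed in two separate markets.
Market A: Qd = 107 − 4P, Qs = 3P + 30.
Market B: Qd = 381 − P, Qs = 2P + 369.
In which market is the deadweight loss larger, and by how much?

Market A, by $57.75.

Market A: pre-tax P* = $11, Q* = 63; post-tax Q = 45; deadweight loss = $94.5.
Market B: pre-tax P* = $4, Q* = 377; post-tax Q = 370; deadweight loss = $36.75.
Difference: $94.5 vs $36.75 → market A is larger by $57.75.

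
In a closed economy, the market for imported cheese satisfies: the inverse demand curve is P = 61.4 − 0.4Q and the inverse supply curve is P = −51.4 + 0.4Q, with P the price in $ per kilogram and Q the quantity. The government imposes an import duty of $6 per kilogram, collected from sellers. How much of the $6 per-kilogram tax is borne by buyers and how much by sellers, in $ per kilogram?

Buyers bear $3 per kilogram; sellers bear $3 per kilogram.

Rewrite in direct form: Qd = 153.5 − 2.5P and Qs = 2.5P + 128.5.
Without the tax, 153.5 − 2.5P = 2.5P + 128.5 gives 5P = 25, so P* = $5 and Q* = 141.
With the tax collected from sellers, supply shifts: Qs = 2.5(P − 6) + 128.5.
New equilibrium: buyers pay $8, sellers receive $2, Q = 133.5. (Wedge: Pb − Ps = 6.)
Burden on buyers: $3; on sellers: $3. (They sum to $6.)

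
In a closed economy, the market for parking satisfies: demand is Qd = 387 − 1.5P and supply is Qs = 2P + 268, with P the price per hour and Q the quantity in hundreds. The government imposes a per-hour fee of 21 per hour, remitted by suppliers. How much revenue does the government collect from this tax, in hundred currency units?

Before the tax: set 387 − 1.5P = 2P + 268 → P* = 34, Q* = 336.
With the tax collected from suppliers, supply shifts: Qs = 2(P − 21) + 268.
Solving gives Q = 318 with buyers paying 46 and suppliers receiving 25 (the 21 wedge).
Revenue = t · Q = 21 · 318 = 6678.

Tax revenue = 6678 hundred.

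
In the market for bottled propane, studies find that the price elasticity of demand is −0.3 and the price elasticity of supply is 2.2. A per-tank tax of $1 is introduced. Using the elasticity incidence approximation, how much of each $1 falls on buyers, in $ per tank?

Incidence ratio: buyers' share ≈ εs / (εs + |εd|) = 2.2 / (2.2 + 0.3) = 0.88.
So buyers bear ≈ 0.88 × $1 = $0.88; producers bear $0.12.

Buyers bear ≈ $0.88 per tank.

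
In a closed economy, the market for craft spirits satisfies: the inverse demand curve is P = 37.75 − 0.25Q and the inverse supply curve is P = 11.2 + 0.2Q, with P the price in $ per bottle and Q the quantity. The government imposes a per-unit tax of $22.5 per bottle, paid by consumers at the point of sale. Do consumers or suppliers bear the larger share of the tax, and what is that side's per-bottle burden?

Consumers bear the larger share: $12.5 per bottle.

Inverting to Q(P) form: Qd = 151 − 4P; Qs = 5P − 56.
Without the tax, 151 − 4P = 5P − 56 gives 9P = 207, so P* = $23 and Q* = 59.
With the tax collected from consumers, demand (in seller-price terms) shifts: Qd = 151 − 4(P + 22.5).
New equilibrium: consumers pay $35.5, suppliers receive $13, Q = 9. (Wedge: Pb − Ps = 22.5.)
Per-bottle burden: consumers $12.5, suppliers $10.
Consumers take the larger share because demand is less price-elastic here (demand slope 4 vs supply slope 5).
The less price-elastic side of the market bears the larger share of a per-unit tax.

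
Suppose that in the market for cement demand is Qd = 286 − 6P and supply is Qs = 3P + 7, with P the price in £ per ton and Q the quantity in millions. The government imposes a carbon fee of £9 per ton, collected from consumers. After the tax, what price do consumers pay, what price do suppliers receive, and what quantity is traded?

Consumers pay £34; suppliers receive £25; quantity = 82.

Without the tax, 286 − 6P = 3P + 7 gives 9P = 279, so P* = £31 and Q* = 100.
With the tax collected from consumers, demand (in seller-price terms) shifts: Qd = 286 − 6(P + 9).
Solving gives Q = 82 with consumers paying £34 and suppliers receiving £25 (the £9 wedge).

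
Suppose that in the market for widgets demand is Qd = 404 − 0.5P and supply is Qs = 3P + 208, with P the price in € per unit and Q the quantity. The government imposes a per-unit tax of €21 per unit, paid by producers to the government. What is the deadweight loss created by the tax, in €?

Without the tax, 404 − 0.5P = 3P + 208 gives 3.5P = 196, so P* = €56 and Q* = 376.
With the tax collected from producers, supply shifts: Qs = 3(P − 21) + 208.
Solving gives Q = 367 with buyers paying €74 and producers receiving €53 (the €21 wedge).
Quantity falls by |ΔQ| = |376 − 367| = 9.
DWL = ½ · t · |ΔQ| = ½ · 21 · 9 = €94.5.

Deadweight loss = €94.5.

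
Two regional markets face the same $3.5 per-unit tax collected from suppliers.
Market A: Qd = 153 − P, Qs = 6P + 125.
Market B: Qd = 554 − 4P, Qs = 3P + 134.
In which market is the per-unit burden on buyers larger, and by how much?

Market A: pre-tax P* = $4, Q* = 149; post-tax Q = 146; per-unit burden on buyers = $3.
Market B: pre-tax P* = $60, Q* = 314; post-tax Q = 308; per-unit burden on buyers = $1.5.
Difference: $3 vs $1.5 → market A is larger by $1.5.

Market A, by $1.5.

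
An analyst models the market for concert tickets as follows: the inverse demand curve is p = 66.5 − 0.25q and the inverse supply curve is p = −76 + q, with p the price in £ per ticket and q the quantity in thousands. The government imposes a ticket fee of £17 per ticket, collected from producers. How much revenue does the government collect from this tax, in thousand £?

Tax revenue = £1706.8 thousand.

Rewrite in direct form: qd = 266 − 4p and qs = p + 76.
Before the tax: set 266 − 4p = p + 76 → p* = £38, q* = 114.
With the tax collected from producers, supply shifts: qs = (p − 17) + 76.
Solving gives q = 100.4 with buyers paying £41.4 and producers receiving £24.4 (the £17 wedge).
Revenue = t · Q = 17 · 100.4 = £1706.8.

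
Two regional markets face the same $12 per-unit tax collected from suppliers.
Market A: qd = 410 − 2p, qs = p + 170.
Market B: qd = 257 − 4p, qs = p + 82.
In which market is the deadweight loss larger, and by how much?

Market B, by $9.6.

Market A: pre-tax p* = $80, q* = 250; post-tax q = 242; deadweight loss = $48.
Market B: pre-tax p* = $35, q* = 117; post-tax q = 107.4; deadweight loss = $57.6.
Difference: $48 vs $57.6 → market B is larger by $9.6.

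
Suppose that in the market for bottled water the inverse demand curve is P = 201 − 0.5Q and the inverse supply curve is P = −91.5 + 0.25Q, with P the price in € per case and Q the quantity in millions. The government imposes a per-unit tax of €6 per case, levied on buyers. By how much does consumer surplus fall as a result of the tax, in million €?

Consumer surplus falls by €1544 million.

Inverting to Q(P) form: Qd = 402 − 2P; Qs = 4P + 366.
Before the tax: set 402 − 2P = 4P + 366 → P* = €6, Q* = 390.
With the tax collected from buyers, demand (in seller-price terms) shifts: Qd = 402 − 2(P + 6).
Solving gives Q = 382 with buyers paying €10 and producers receiving €4 (the €6 wedge).
ΔCS is the trapezoid between Q = 382 and Q = 390 of height €4: ½ · (390 + 382) · 4 = €1544.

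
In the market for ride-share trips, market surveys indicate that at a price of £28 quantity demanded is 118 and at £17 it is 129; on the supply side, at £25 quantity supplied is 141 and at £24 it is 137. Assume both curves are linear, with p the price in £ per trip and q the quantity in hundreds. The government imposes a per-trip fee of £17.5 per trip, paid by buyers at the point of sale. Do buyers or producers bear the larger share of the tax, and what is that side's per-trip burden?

Demand slope: (129 − 118)/(17 − 28) = -1, so qd = 146 − p.
Supply slope: (137 − 141)/(24 − 25) = 4, so qs = 4p + 41.
Before the tax: set 146 − p = 4p + 41 → p* = £21, q* = 125.
With the tax collected from buyers, demand (in seller-price terms) shifts: qd = 146 − (p + 17.5).
New equilibrium: buyers pay £35, producers receive £17.5, q = 111. (Wedge: pb − ps = 17.5.)
Per-trip burden: buyers £14, producers £3.5.
Buyers take the larger share because demand is less price-elastic here (demand slope 1 vs supply slope 4).

Buyers bear the larger share: £14 per trip.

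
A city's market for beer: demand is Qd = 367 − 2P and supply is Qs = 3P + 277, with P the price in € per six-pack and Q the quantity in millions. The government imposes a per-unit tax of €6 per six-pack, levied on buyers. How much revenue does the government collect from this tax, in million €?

Tax revenue = €1942.8 million.

Before the tax: set 367 − 2P = 3P + 277 → P* = €18, Q* = 331.
With the tax collected from buyers, demand (in seller-price terms) shifts: Qd = 367 − 2(P + 6).
Solving gives Q = 323.8 with buyers paying €21.6 and suppliers receiving €15.6 (the €6 wedge).
Revenue = t · Q = 6 · 323.8 = €1942.8.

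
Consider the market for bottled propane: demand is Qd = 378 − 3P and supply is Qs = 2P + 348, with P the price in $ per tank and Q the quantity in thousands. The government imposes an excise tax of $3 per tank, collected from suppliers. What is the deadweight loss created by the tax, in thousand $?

Before the tax: set 378 − 3P = 2P + 348 → P* = $6, Q* = 360.
With the tax collected from suppliers, supply shifts: Qs = 2(P − 3) + 348.
Solving gives Q = 356.4 with buyers paying $7.2 and suppliers receiving $4.2 (the $3 wedge).
Quantity falls by |ΔQ| = |360 − 356.4| = 3.6.
DWL = ½ · t · |ΔQ| = ½ · 3 · 3.6 = $5.4.

Deadweight loss = $5.4 thousand.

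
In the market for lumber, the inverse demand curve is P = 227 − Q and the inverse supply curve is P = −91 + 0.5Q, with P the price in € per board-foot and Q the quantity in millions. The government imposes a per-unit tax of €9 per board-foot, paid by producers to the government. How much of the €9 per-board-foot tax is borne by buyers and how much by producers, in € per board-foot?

Rewrite in direct form: Qd = 227 − P and Qs = 2P + 182.
Without the tax, 227 − P = 2P + 182 gives 3P = 45, so P* = €15 and Q* = 212.
With the tax collected from producers, supply shifts: Qs = 2(P − 9) + 182.
Solving gives Q = 206 with buyers paying €21 and producers receiving €12 (the €9 wedge).
Burden on buyers: €6; on producers: €3. (They sum to €9.)

Buyers bear €6 per board-foot; producers bear €3 per board-foot.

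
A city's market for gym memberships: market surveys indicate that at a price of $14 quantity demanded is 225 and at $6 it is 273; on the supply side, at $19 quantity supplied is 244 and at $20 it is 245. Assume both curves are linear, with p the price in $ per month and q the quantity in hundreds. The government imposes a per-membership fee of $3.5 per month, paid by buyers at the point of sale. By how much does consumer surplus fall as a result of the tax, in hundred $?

Demand slope: (273 − 225)/(6 − 14) = -6, so qd = 309 − 6p.
Supply slope: (245 − 244)/(20 − 19) = 1, so qs = p + 225.
Before the tax: set 309 − 6p = p + 225 → p* = $12, q* = 237.
With the tax collected from buyers, demand (in seller-price terms) shifts: qd = 309 − 6(p + 3.5).
New equilibrium: buyers pay $12.5, suppliers receive $9, q = 234. (Wedge: pb − ps = 3.5.)
ΔCS is the trapezoid between Q = 234 and Q = 237 of height $0.5: ½ · (237 + 234) · 0.5 = $117.75.

Consumer surplus falls by $117.75 hundred.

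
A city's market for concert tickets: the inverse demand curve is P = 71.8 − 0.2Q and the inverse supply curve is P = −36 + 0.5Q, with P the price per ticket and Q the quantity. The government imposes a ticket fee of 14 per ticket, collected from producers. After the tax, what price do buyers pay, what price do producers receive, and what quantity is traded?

Rewrite in direct form: Qd = 359 − 5P and Qs = 2P + 72.
Before the tax: set 359 − 5P = 2P + 72 → P* = 41, Q* = 154.
With the tax collected from producers, supply shifts: Qs = 2(P − 14) + 72.
New equilibrium: buyers pay 45, producers receive 31, Q = 134. (Wedge: Pb − Ps = 14.)

Buyers pay 45; producers receive 31; quantity = 134.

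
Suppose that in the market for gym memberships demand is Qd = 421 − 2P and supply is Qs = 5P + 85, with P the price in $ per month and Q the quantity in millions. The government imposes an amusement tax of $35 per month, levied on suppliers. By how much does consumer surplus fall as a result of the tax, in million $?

Consumer surplus falls by $7500 million.

Without the tax, 421 − 2P = 5P + 85 gives 7P = 336, so P* = $48 and Q* = 325.
With the tax collected from suppliers, supply shifts: Qs = 5(P − 35) + 85.
Solving gives Q = 275 with consumers paying $73 and suppliers receiving $38 (the $35 wedge).
ΔCS is the trapezoid between Q = 275 and Q = 325 of height $25: ½ · (325 + 275) · 25 = $7500.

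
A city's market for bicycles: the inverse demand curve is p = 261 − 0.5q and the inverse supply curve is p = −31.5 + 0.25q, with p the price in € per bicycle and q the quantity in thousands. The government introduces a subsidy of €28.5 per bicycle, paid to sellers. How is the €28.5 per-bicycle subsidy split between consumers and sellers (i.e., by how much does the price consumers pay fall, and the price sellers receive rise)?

Consumers gain €19 per bicycle; sellers gain €9.5 per bicycle.

Rewrite in direct form: qd = 522 − 2p and qs = 4p + 126.
Before the subsidy: set 522 − 2p = 4p + 126 → p* = €66, q* = 390.
With a per-unit subsidy paid to sellers, each receives p + 28.5 per unit sold, so supply becomes qs = 4(p + 28.5) + 126.
Solving gives q = 428 with consumers paying €47 and sellers receiving €75.5 (the €28.5 wedge).
Gain to consumers: €19; to sellers: €9.5. (They sum to €28.5.)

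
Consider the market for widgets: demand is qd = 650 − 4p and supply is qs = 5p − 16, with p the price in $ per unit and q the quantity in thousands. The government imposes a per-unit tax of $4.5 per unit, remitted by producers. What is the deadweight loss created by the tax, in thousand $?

Deadweight loss = $22.5 thousand.

Without the tax, 650 − 4p = 5p − 16 gives 9p = 666, so p* = $74 and q* = 354.
With the tax collected from producers, supply shifts: qs = 5(p − 4.5) − 16.
New equilibrium: buyers pay $76.5, producers receive $72, q = 344. (Wedge: pb − ps = 4.5.)
Quantity falls by |ΔQ| = |354 − 344| = 10.
DWL = ½ · t · |ΔQ| = ½ · 4.5 · 10 = $22.5.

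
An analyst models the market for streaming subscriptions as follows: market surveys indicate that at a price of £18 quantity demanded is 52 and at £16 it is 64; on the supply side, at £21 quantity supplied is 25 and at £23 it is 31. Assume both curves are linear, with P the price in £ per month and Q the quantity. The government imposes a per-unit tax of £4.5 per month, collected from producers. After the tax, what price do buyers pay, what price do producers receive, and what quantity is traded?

Demand slope: (64 − 52)/(16 − 18) = -6, so Qd = 160 − 6P.
Supply slope: (31 − 25)/(23 − 21) = 3, so Qs = 3P − 38.
Without the tax, 160 − 6P = 3P − 38 gives 9P = 198, so P* = £22 and Q* = 28.
With the tax collected from producers, supply shifts: Qs = 3(P − 4.5) − 38.
New equilibrium: buyers pay £23.5, producers receive £19, Q = 19. (Wedge: Pb − Ps = 4.5.)
The less price-elastic side of the market bears the larger share of a per-unit tax.

Buyers pay £23.5; producers receive £19; quantity = 19.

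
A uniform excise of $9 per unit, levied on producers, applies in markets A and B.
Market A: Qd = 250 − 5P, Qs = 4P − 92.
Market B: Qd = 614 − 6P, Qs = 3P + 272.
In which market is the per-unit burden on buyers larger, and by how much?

Market A, by $1.

Market A: pre-tax P* = $38, Q* = 60; post-tax Q = 40; per-unit burden on buyers = $4.
Market B: pre-tax P* = $38, Q* = 386; post-tax Q = 368; per-unit burden on buyers = $3.
Difference: $4 vs $3 → market A is larger by $1.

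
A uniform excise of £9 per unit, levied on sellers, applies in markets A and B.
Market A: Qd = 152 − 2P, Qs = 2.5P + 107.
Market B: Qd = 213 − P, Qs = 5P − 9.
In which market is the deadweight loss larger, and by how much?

Market A, by £11.25.

Market A: pre-tax P* = £10, Q* = 132; post-tax Q = 122; deadweight loss = £45.
Market B: pre-tax P* = £37, Q* = 176; post-tax Q = 168.5; deadweight loss = £33.75.
Difference: £45 vs £33.75 → market A is larger by £11.25.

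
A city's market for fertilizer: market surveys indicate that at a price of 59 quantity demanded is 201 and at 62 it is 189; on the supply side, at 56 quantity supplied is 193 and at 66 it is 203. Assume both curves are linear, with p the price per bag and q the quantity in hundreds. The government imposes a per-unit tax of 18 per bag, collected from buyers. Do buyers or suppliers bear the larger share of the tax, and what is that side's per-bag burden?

Suppliers bear the larger share: 14.4 per bag.

Demand slope: (189 − 201)/(62 − 59) = -4, so qd = 437 − 4p.
Supply slope: (203 − 193)/(66 − 56) = 1, so qs = p + 137.
Before the tax: set 437 − 4p = p + 137 → p* = 60, q* = 197.
With the tax collected from buyers, demand (in seller-price terms) shifts: qd = 437 − 4(p + 18).
Solving gives q = 182.6 with buyers paying 63.6 and suppliers receiving 45.6 (the 18 wedge).
Per-bag burden: buyers 3.6, suppliers 14.4.
Suppliers take the larger share because supply is less price-elastic here (demand slope 4 vs supply slope 1).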